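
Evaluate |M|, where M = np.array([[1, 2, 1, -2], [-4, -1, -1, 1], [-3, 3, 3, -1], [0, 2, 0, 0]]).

Expand along row 4 (it has 3 zeros):
  + (2) · M_42   where M_42 = det([1 1 -2; -4 -1 1; -3 3 -1]) = 21
det = (+1)·(2)·(21) = 42

|M| = 42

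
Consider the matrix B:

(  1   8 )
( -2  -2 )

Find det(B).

det(B) = 1·(-2) − 8·(-2) = -2 − (-16) = 14

The determinant is 14.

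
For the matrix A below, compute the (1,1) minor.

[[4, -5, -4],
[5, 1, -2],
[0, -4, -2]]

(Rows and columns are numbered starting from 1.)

Delete row 1 and column 1; the remaining 2×2 submatrix is [1 -2; -4 -2].
Its determinant is 1·(-2) − (-2)·(-4) = -10.

The minor is -10.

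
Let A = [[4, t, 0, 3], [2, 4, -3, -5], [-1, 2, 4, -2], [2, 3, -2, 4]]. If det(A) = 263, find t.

7

Expanding along the row containing t, det(A) is linear in t: det(A) = (-54)·t + (641).
Set (-54)·t + (641) = 263  ⇒  (-54)·t = -378  ⇒  t = 7.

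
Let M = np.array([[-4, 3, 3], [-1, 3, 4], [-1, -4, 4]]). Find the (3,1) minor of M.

The minor is 3.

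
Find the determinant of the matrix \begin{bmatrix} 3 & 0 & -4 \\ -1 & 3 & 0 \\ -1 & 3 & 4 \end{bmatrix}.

The determinant is 36.

Expand along row 1:
  + 3 · |3 0; 3 4| = 3·(12 − 0) = 36
  + (-4) · |-1 3; -1 3| = (-4)·(-3 − (-3)) = 0
Sum: (36) + (0) = 36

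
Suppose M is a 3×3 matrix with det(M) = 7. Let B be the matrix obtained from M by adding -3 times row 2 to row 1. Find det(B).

|B| = 7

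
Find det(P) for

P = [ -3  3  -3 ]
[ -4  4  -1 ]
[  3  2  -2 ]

45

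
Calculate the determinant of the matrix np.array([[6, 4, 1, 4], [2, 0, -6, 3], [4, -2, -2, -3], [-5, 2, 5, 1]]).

Expand along row 2 (it has 1 zero):
  − (2) · M_21   where M_21 = det([4 1 4; -2 -2 -3; 2 5 1]) = 24
  − (-6) · M_23   where M_23 = det([6 4 4; 4 -2 -3; -5 2 1]) = 60
  + (3) · M_24   where M_24 = det([6 4 1; 4 -2 -2; -5 2 5]) = -78
det = (-1)·(2)·(24) + (-1)·(-6)·(60) + (+1)·(3)·(-78) = 78

The determinant is 78.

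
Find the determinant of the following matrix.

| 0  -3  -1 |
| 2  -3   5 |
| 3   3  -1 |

Expand along column 1:
  − 2 · |-3 -1; 3 -1| = −2·(3 − (-3)) = -12
  + 3 · |-3 -1; -3 5| = 3·(-15 − 3) = -54
Sum: (-12) + (-54) = -66

The determinant is -66.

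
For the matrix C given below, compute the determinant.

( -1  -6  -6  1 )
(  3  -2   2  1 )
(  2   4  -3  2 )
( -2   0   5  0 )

det(C) = -424

Expand along row 4 (it has 2 zeros):
  − (-2) · M_41   where M_41 = det([-6 -6 1; -2 2 1; 4 -3 2]) = -92
  − (5) · M_43   where M_43 = det([-1 -6 1; 3 -2 1; 2 4 2]) = 48
det = (-1)·(-2)·(-92) + (-1)·(5)·(48) = -424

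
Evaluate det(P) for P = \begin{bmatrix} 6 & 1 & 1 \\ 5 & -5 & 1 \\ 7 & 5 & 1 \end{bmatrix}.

Expand along column 1:
  + 6 · |-5 1; 5 1| = 6·(-5 − 5) = -60
  − 5 · |1 1; 5 1| = −5·(1 − 5) = 20
  + 7 · |1 1; -5 1| = 7·(1 − (-5)) = 42
Sum: (-60) + (20) + (42) = 2

2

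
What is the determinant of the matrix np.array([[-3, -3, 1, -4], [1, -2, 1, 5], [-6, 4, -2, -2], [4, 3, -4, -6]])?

460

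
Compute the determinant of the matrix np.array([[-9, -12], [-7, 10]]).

-174

det = (-9)·10 − (-12)·(-7) = -90 − 84 = -174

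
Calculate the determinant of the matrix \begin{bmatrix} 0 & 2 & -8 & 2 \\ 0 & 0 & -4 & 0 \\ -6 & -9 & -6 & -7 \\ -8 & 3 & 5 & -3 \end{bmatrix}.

-416

Expand along row 2 (it has 3 zeros):
  − (-4) · M_23   where M_23 = det([0 2 2; -6 -9 -7; -8 3 -3]) = -104
det = (-1)·(-4)·(-104) = -416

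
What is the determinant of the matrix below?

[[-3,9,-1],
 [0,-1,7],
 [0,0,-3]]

The matrix is upper triangular, so the determinant is the product of the diagonal entries:
det = (-3) · (-1) · (-3) = -9

-9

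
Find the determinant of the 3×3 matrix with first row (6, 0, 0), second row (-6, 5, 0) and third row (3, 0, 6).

180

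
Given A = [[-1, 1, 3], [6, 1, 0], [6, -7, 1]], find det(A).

The determinant is -151.

Expand along row 2:
  − 6 · |1 3; -7 1| = −6·(1 − (-21)) = -132
  + 1 · |-1 3; 6 1| = 1·(-1 − 18) = -19
Sum: (-132) + (-19) = -151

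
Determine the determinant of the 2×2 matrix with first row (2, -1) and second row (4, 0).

4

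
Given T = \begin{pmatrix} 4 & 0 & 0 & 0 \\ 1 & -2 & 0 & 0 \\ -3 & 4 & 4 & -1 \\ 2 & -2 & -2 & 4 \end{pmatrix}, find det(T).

T is block lower-triangular with a 2×2 block and a 2×2 block on the diagonal, so its determinant equals the product of the determinants of the diagonal blocks.
det of the 2×2 block = -8
det of the 2×2 block = 14
det = (-8)·(14) = -112

det(T) = -112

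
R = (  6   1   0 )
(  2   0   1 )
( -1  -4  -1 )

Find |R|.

|R| = 25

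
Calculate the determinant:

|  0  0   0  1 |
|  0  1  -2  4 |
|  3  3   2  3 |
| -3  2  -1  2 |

Expand along row 1 (it has 3 zeros):
  − (1) · M_14   where M_14 = det([0 1 -2; 3 3 2; -3 2 -1]) = -33
det = (-1)·(1)·(-33) = 33

33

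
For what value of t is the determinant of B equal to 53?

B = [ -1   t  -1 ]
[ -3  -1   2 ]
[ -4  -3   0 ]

-8

Expanding along the row containing t, det(B) is linear in t: det(B) = (-8)·t + (-11).
Set (-8)·t + (-11) = 53  ⇒  (-8)·t = 64  ⇒  t = -8.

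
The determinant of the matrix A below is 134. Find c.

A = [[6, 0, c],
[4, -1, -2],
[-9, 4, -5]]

Expanding along the column containing c, det(A) is linear in c: det(A) = (7)·c + (78).
Set (7)·c + (78) = 134  ⇒  (7)·c = 56  ⇒  c = 8.

8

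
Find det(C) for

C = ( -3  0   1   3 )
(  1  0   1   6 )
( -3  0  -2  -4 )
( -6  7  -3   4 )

Expand along column 2 (it has 3 zeros):
  + (7) · M_42   where M_42 = det([-3 1 3; 1 1 6; -3 -2 -4]) = -35
det = (+1)·(7)·(-35) = -245

det(C) = -245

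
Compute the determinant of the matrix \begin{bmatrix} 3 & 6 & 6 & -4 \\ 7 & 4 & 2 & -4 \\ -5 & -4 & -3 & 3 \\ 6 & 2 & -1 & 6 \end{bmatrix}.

66

Expand along row 1:
  + (3) · M_11   where M_11 = det([4 2 -4; -4 -3 3; 2 -1 6]) = -40
  − (6) · M_12   where M_12 = det([7 2 -4; -5 -3 3; 6 -1 6]) = -101
  + (6) · M_13   where M_13 = det([7 4 -4; -5 -4 3; 6 2 6]) = -74
  − (-4) · M_14   where M_14 = det([7 4 2; -5 -4 -3; 6 2 -1]) = 6
det = (+1)·(3)·(-40) + (-1)·(6)·(-101) + (+1)·(6)·(-74) + (-1)·(-4)·(6) = 66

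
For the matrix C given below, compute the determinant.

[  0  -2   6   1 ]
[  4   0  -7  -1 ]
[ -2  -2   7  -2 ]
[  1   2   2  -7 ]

Expand along row 1 (it has 1 zero):
  − (-2) · M_12   where M_12 = det([4 -7 -1; -2 7 -2; 1 2 -7]) = -57
  + (6) · M_13   where M_13 = det([4 0 -1; -2 -2 -2; 1 2 -7]) = 74
  − (1) · M_14   where M_14 = det([4 0 -7; -2 -2 7; 1 2 2]) = -58
det = (-1)·(-2)·(-57) + (+1)·(6)·(74) + (-1)·(1)·(-58) = 388

388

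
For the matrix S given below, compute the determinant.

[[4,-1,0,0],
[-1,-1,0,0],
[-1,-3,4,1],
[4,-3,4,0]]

|S| = 20

S is block lower-triangular with a 2×2 block and a 2×2 block on the diagonal, so its determinant equals the product of the determinants of the diagonal blocks.
det of the 2×2 block = -5
det of the 2×2 block = -4
det = (-5)·(-4) = 20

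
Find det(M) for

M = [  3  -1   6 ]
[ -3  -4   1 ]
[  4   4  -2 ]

38

Expand along row 1:
  + 3 · |-4 1; 4 -2| = 3·(8 − 4) = 12
  − (-1) · |-3 1; 4 -2| = −(-1)·(6 − 4) = 2
  + 6 · |-3 -4; 4 4| = 6·(-12 − (-16)) = 24
Sum: (12) + (2) + (24) = 38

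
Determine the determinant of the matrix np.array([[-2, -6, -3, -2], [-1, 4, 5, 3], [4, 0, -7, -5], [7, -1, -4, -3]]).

Expand along row 3 (it has 1 zero):
  + (4) · M_31   where M_31 = det([-6 -3 -2; 4 5 3; -1 -4 -3]) = 13
  + (-7) · M_33   where M_33 = det([-2 -6 -2; -1 4 3; 7 -1 -3]) = -36
  − (-5) · M_34   where M_34 = det([-2 -6 -3; -1 4 5; 7 -1 -4]) = -83
det = (+1)·(4)·(13) + (+1)·(-7)·(-36) + (-1)·(-5)·(-83) = -111

-111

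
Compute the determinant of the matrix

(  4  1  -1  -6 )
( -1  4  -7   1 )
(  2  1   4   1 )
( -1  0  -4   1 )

Expand along row 4 (it has 1 zero):
  − (-1) · M_41   where M_41 = det([1 -1 -6; 4 -7 1; 1 4 1]) = -146
  − (-4) · M_43   where M_43 = det([4 1 -6; -1 4 1; 2 1 1]) = 69
  + (1) · M_44   where M_44 = det([4 1 -1; -1 4 -7; 2 1 4]) = 91
det = (-1)·(-1)·(-146) + (-1)·(-4)·(69) + (+1)·(1)·(91) = 221

The determinant is 221.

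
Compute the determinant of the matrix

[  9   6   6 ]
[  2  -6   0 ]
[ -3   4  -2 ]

Expand along column 3:
  + 6 · |2 -6; -3 4| = 6·(8 − 18) = -60
  + (-2) · |9 6; 2 -6| = (-2)·(-54 − 12) = 132
Sum: (-60) + (132) = 72

The determinant is 72.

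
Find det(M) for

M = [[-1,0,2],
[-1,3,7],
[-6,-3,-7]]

Expand along row 1:
  + (-1) · |3 7; -3 -7| = (-1)·(-21 − (-21)) = 0
  + 2 · |-1 3; -6 -3| = 2·(3 − (-18)) = 42
Sum: (0) + (42) = 42

42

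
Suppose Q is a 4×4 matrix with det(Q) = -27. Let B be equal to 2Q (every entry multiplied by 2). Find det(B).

For a 4×4 matrix, det(2Q) = 2^4·det(Q) = 16·det(Q).
det(B) = (16)·(-27) = -432

det(B) = -432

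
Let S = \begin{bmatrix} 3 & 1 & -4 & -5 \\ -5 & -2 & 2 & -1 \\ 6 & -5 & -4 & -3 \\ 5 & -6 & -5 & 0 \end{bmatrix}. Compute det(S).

Expand along row 4 (it has 1 zero):
  − (5) · M_41   where M_41 = det([1 -4 -5; -2 2 -1; -5 -4 -3]) = -96
  + (-6) · M_42   where M_42 = det([3 -4 -5; -5 2 -1; 6 -4 -3]) = 14
  − (-5) · M_43   where M_43 = det([3 1 -5; -5 -2 -1; 6 -5 -3]) = -203
det = (-1)·(5)·(-96) + (+1)·(-6)·(14) + (-1)·(-5)·(-203) = -619

-619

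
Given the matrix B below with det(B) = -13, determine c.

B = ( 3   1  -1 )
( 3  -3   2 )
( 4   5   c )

Expanding along the row containing c, det(B) is linear in c: det(B) = (-12)·c + (-49).
Set (-12)·c + (-49) = -13  ⇒  (-12)·c = 36  ⇒  c = -3.

c = -3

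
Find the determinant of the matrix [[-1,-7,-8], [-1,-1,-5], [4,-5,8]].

Expand along column 1:
  + (-1) · |-1 -5; -5 8| = (-1)·(-8 − 25) = 33
  − (-1) · |-7 -8; -5 8| = −(-1)·(-56 − 40) = -96
  + 4 · |-7 -8; -1 -5| = 4·(35 − 8) = 108
Sum: (33) + (-96) + (108) = 45

The determinant is 45.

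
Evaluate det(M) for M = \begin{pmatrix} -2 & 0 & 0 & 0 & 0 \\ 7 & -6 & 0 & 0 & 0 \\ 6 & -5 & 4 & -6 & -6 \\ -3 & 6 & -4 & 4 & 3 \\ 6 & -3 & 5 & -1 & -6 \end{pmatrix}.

792

M is block lower-triangular with a 2×2 block and a 3×3 block on the diagonal, so its determinant equals the product of the determinants of the diagonal blocks.
det of the 2×2 block = 12
det of the 3×3 block = 66
det = (12)·(66) = 792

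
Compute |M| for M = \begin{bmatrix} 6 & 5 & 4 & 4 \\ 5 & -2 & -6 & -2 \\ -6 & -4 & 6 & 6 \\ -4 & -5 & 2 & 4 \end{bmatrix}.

-116

Expand along row 1:
  + (6) · M_11   where M_11 = det([-2 -6 -2; -4 6 6; -5 2 4]) = 16
  − (5) · M_12   where M_12 = det([5 -6 -2; -6 6 6; -4 2 4]) = 36
  + (4) · M_13   where M_13 = det([5 -2 -2; -6 -4 6; -4 -5 4]) = 42
  − (4) · M_14   where M_14 = det([5 -2 -6; -6 -4 6; -4 -5 2]) = 50
det = (+1)·(6)·(16) + (-1)·(5)·(36) + (+1)·(4)·(42) + (-1)·(4)·(50) = -116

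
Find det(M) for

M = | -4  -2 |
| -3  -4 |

det(M) = (-4)·(-4) − (-2)·(-3) = 16 − 6 = 10

10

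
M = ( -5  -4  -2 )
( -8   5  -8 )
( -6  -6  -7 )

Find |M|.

291

Expand along row 1:
  + (-5) · |5 -8; -6 -7| = (-5)·(-35 − 48) = 415
  − (-4) · |-8 -8; -6 -7| = −(-4)·(56 − 48) = 32
  + (-2) · |-8 5; -6 -6| = (-2)·(48 − (-30)) = -156
Sum: (415) + (32) + (-156) = 291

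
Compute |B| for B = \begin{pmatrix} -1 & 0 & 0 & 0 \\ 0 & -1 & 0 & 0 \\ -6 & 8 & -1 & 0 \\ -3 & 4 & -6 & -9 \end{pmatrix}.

B is lower triangular, so det(B) is the product of the diagonal entries:
det = (-1) · (-1) · (-1) · (-9) = 9

The determinant is 9.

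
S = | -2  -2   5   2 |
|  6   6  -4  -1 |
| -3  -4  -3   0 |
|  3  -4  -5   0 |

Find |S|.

det(S) = 232

Expand along column 4 (it has 2 zeros):
  − (2) · M_14   where M_14 = det([6 6 -4; -3 -4 -3; 3 -4 -5]) = -192
  + (-1) · M_24   where M_24 = det([-2 -2 5; -3 -4 -3; 3 -4 -5]) = 152
det = (-1)·(2)·(-192) + (+1)·(-1)·(152) = 232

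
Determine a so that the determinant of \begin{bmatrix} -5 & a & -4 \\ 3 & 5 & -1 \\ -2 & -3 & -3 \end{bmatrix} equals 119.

3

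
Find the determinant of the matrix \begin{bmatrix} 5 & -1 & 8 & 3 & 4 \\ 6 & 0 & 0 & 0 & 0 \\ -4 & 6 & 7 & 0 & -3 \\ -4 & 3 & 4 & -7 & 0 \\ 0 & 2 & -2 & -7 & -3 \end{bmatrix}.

The determinant is 3228.

Expand along row 2 (it has 4 zeros):
  − (6) · M_21   where M_21 = det([-1 8 3 4; 6 7 0 -3; 3 4 -7 0; 2 -2 -7 -3]) = -538
det = (-1)·(6)·(-538) = 3228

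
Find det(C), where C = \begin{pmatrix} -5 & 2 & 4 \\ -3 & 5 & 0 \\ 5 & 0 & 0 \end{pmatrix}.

Expand along row 3:
  + 5 · |2 4; 5 0| = 5·(0 − 20) = -100

The determinant is -100.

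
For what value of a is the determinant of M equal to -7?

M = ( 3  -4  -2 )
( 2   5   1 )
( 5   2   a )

Expanding along the row containing a, det(M) is linear in a: det(M) = (23)·a + (16).
Set (23)·a + (16) = -7  ⇒  (23)·a = -23  ⇒  a = -1.

a = -1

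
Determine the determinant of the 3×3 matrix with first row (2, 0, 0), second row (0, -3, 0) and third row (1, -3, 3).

The matrix is lower triangular, so the determinant is the product of the diagonal entries:
det = (2) · (-3) · (3) = -18

The determinant is -18.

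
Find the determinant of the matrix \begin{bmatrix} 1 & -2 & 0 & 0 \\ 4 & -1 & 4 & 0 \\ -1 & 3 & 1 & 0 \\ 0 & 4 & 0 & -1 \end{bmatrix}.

The determinant is -3.

Expand along column 4 (it has 3 zeros):
  + (-1) · M_44   where M_44 = det([1 -2 0; 4 -1 4; -1 3 1]) = 3
det = (+1)·(-1)·(3) = -3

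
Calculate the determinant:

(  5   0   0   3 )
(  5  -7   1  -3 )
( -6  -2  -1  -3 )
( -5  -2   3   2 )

522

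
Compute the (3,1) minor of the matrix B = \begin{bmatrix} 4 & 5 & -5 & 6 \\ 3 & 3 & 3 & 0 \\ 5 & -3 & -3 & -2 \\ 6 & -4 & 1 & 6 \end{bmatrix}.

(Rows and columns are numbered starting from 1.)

270

Delete row 3 and column 1; the remaining 3×3 submatrix is [5 -5 6; 3 3 0; -4 1 6].
Its determinant is 270.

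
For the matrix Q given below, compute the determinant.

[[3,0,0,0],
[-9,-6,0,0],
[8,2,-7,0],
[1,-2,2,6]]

756

Q is lower triangular, so det(Q) is the product of the diagonal entries:
det = (3) · (-6) · (-7) · (6) = 756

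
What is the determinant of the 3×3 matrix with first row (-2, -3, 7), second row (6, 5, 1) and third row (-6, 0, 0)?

Expand along row 3:
  + (-6) · |-3 7; 5 1| = (-6)·(-3 − 35) = 228

228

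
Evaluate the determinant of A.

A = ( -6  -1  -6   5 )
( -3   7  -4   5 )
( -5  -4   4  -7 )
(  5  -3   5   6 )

det(A) = -4185

Expand along row 1:
  + (-6) · M_11   where M_11 = det([7 -4 5; -4 4 -7; -3 5 6]) = 193
  − (-1) · M_12   where M_12 = det([-3 -4 5; -5 4 -7; 5 5 6]) = -382
  + (-6) · M_13   where M_13 = det([-3 7 5; -5 -4 -7; 5 -3 6]) = 275
  − (5) · M_14   where M_14 = det([-3 7 -4; -5 -4 4; 5 -3 5]) = 199
det = (+1)·(-6)·(193) + (-1)·(-1)·(-382) + (+1)·(-6)·(275) + (-1)·(5)·(199) = -4185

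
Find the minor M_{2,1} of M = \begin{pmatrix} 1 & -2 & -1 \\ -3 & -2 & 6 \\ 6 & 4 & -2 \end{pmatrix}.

Delete row 2 and column 1; the remaining 2×2 submatrix is [-2 -1; 4 -2].
Its determinant is (-2)·(-2) − (-1)·4 = 8.

The minor is 8.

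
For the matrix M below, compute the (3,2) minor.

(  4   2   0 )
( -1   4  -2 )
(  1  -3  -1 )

The minor is -8.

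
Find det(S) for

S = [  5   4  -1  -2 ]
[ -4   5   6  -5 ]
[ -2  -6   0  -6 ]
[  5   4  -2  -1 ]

Expand along row 3 (it has 1 zero):
  + (-2) · M_31   where M_31 = det([4 -1 -2; 5 6 -5; 4 -2 -1]) = 19
  − (-6) · M_32   where M_32 = det([5 -1 -2; -4 6 -5; 5 -2 -1]) = -7
  − (-6) · M_34   where M_34 = det([5 4 -1; -4 5 6; 5 4 -2]) = -41
det = (+1)·(-2)·(19) + (-1)·(-6)·(-7) + (-1)·(-6)·(-41) = -326

The determinant is -326.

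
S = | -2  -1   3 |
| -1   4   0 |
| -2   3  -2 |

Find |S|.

|S| = 33

Expand along row 2:
  − (-1) · |-1 3; 3 -2| = −(-1)·(2 − 9) = -7
  + 4 · |-2 3; -2 -2| = 4·(4 − (-6)) = 40
Sum: (-7) + (40) = 33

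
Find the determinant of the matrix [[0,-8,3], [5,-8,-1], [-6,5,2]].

The determinant is -37.

Expand along column 1:
  − 5 · |-8 3; 5 2| = −5·(-16 − 15) = 155
  + (-6) · |-8 3; -8 -1| = (-6)·(8 − (-24)) = -192
Sum: (155) + (-192) = -37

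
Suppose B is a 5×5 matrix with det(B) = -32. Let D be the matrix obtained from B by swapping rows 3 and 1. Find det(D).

32

Swapping two rows multiplies the determinant by −1.
det(D) = (-1)·(-32) = 32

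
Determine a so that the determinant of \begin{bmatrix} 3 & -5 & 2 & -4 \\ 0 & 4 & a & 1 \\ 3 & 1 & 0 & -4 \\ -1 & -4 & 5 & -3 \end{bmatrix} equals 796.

a = 8

Expanding along the column containing a, det(M) is linear in a: det(M) = (78)·a + (172).
Set (78)·a + (172) = 796  ⇒  (78)·a = 624  ⇒  a = 8.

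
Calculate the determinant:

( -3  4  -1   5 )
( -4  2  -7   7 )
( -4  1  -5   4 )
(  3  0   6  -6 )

Expand along row 4 (it has 1 zero):
  − (3) · M_41   where M_41 = det([4 -1 5; 2 -7 7; 1 -5 4]) = 14
  − (6) · M_43   where M_43 = det([-3 4 5; -4 2 7; -4 1 4]) = -31
  + (-6) · M_44   where M_44 = det([-3 4 -1; -4 2 -7; -4 1 -5]) = 37
det = (-1)·(3)·(14) + (-1)·(6)·(-31) + (+1)·(-6)·(37) = -78

The determinant is -78.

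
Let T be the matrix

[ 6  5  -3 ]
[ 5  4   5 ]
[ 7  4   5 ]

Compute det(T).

Expand along row 1:
  + 6 · |4 5; 4 5| = 6·(20 − 20) = 0
  − 5 · |5 5; 7 5| = −5·(25 − 35) = 50
  + (-3) · |5 4; 7 4| = (-3)·(20 − 28) = 24
Sum: (0) + (50) + (24) = 74

The determinant is 74.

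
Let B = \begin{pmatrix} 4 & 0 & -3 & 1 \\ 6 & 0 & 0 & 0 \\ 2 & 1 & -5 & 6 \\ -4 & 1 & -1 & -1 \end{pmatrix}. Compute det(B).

Expand along row 2 (it has 3 zeros):
  − (6) · M_21   where M_21 = det([0 -3 1; 1 -5 6; 1 -1 -1]) = -17
det = (-1)·(6)·(-17) = 102

|B| = 102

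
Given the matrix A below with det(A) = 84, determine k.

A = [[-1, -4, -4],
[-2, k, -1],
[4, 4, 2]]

Expanding along the row containing k, det(A) is linear in k: det(A) = (14)·k + (28).
Set (14)·k + (28) = 84  ⇒  (14)·k = 56  ⇒  k = 4.

k = 4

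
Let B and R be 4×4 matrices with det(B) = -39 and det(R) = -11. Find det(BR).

det(BR) = det(B)·det(R) = (-39)·(-11) = 429

The determinant is 429.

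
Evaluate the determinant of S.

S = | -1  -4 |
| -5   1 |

det(S) = (-1)·1 − (-4)·(-5) = -1 − 20 = -21

-21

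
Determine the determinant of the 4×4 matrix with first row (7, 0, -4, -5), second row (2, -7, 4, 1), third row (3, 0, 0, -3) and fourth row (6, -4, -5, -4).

282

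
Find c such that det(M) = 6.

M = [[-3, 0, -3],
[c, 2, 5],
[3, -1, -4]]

c = -7

Expanding along the row containing c, det(M) is linear in c: det(M) = (3)·c + (27).
Set (3)·c + (27) = 6  ⇒  (3)·c = -21  ⇒  c = -7.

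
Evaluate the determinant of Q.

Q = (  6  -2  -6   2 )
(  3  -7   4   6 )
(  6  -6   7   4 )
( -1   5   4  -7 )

|Q| = 428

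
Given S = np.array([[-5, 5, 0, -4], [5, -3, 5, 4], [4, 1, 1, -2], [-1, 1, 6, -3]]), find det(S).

|S| = -565

Expand along row 1 (it has 1 zero):
  + (-5) · M_11   where M_11 = det([-3 5 4; 1 1 -2; 1 6 -3]) = -2
  − (5) · M_12   where M_12 = det([5 5 4; 4 1 -2; -1 6 -3]) = 215
  − (-4) · M_14   where M_14 = det([5 -3 5; 4 1 1; -1 1 6]) = 125
det = (+1)·(-5)·(-2) + (-1)·(5)·(215) + (-1)·(-4)·(125) = -565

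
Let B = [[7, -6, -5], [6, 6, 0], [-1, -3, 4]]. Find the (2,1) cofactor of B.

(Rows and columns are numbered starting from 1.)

39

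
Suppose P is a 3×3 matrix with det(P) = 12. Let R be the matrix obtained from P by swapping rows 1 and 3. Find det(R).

Swapping two rows multiplies the determinant by −1.
det(R) = (-1)·(12) = -12

-12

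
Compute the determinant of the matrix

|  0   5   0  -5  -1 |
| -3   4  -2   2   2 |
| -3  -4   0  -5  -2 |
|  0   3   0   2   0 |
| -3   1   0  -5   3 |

810

Expand along column 3 (it has 4 zeros):
  − (-2) · M_23   where M_23 = det([0 5 -5 -1; -3 -4 -5 -2; 0 3 2 0; -3 1 -5 3]) = 405
det = (-1)·(-2)·(405) = 810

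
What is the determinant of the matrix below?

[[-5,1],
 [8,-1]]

-3

det = (-5)·(-1) − 1·8 = 5 − 8 = -3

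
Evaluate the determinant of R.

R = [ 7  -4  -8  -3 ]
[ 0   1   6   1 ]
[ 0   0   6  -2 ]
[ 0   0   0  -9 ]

det(R) = -378

R is upper triangular, so det(R) is the product of the diagonal entries:
det = (7) · (1) · (6) · (-9) = -378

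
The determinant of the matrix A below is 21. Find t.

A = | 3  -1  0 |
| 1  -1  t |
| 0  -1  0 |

7

Expanding along the column containing t, det(A) is linear in t: det(A) = (3)·t + (0).
Set (3)·t + (0) = 21  ⇒  (3)·t = 21  ⇒  t = 7.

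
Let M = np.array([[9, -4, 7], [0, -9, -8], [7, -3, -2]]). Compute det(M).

Expand along row 2:
  + (-9) · |9 7; 7 -2| = (-9)·(-18 − 49) = 603
  − (-8) · |9 -4; 7 -3| = −(-8)·(-27 − (-28)) = 8
Sum: (603) + (8) = 611

det(M) = 611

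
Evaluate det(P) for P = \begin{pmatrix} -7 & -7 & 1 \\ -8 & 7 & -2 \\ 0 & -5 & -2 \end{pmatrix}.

320

Expand along row 3:
  − (-5) · |-7 1; -8 -2| = −(-5)·(14 − (-8)) = 110
  + (-2) · |-7 -7; -8 7| = (-2)·(-49 − 56) = 210
Sum: (110) + (210) = 320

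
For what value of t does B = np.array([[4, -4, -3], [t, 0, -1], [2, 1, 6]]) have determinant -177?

t = -9

Expanding along the row containing t, det(B) is linear in t: det(B) = (21)·t + (12).
Set (21)·t + (12) = -177  ⇒  (21)·t = -189  ⇒  t = -9.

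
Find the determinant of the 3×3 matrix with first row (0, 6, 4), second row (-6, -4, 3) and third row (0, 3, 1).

-36

Expand along column 1:
  − (-6) · |6 4; 3 1| = −(-6)·(6 − 12) = -36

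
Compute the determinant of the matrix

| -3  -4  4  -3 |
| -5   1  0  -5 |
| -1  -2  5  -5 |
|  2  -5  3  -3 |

Expand along row 2 (it has 1 zero):
  − (-5) · M_21   where M_21 = det([-4 4 -3; -2 5 -5; -5 3 -3]) = 19
  + (1) · M_22   where M_22 = det([-3 4 -3; -1 5 -5; 2 3 -3]) = -13
  + (-5) · M_24   where M_24 = det([-3 -4 4; -1 -2 5; 2 -5 3]) = -73
det = (-1)·(-5)·(19) + (+1)·(1)·(-13) + (+1)·(-5)·(-73) = 447

447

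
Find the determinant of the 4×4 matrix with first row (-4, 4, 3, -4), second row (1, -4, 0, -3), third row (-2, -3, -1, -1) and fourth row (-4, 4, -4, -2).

554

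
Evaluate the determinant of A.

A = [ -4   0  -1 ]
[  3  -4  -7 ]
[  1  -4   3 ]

|A| = 168

Expand along row 1:
  + (-4) · |-4 -7; -4 3| = (-4)·(-12 − 28) = 160
  + (-1) · |3 -4; 1 -4| = (-1)·(-12 − (-4)) = 8
Sum: (160) + (8) = 168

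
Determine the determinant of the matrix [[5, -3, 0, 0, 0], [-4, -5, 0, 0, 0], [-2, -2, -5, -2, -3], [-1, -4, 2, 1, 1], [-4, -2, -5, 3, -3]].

The matrix is block lower-triangular with a 2×2 block and a 3×3 block on the diagonal, so its determinant equals the product of the determinants of the diagonal blocks.
det of the 2×2 block = -37
det of the 3×3 block = -5
det = (-37)·(-5) = 185

185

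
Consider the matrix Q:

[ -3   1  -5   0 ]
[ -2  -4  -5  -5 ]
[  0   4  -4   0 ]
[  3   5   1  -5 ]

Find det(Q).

det(Q) = 500

Expand along row 3 (it has 2 zeros):
  − (4) · M_32   where M_32 = det([-3 -5 0; -2 -5 -5; 3 1 -5]) = 35
  + (-4) · M_33   where M_33 = det([-3 1 0; -2 -4 -5; 3 5 -5]) = -160
det = (-1)·(4)·(35) + (+1)·(-4)·(-160) = 500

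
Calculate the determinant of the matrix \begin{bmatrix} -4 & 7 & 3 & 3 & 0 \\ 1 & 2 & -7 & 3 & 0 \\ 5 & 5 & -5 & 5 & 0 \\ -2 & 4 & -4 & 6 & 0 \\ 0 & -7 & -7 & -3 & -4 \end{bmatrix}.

Expand along column 5 (it has 4 zeros):
  + (-4) · M_55   where M_55 = det([-4 7 3 3; 1 2 -7 3; 5 5 -5 5; -2 4 -4 6]) = -950
det = (+1)·(-4)·(-950) = 3800

3800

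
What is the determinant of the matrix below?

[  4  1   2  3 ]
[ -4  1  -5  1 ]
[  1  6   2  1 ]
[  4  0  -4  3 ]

The determinant is -513.

Expand along row 4 (it has 1 zero):
  − (4) · M_41   where M_41 = det([1 2 3; 1 -5 1; 6 2 1]) = 99
  − (-4) · M_43   where M_43 = det([4 1 3; -4 1 1; 1 6 1]) = -90
  + (3) · M_44   where M_44 = det([4 1 2; -4 1 -5; 1 6 2]) = 81
det = (-1)·(4)·(99) + (-1)·(-4)·(-90) + (+1)·(3)·(81) = -513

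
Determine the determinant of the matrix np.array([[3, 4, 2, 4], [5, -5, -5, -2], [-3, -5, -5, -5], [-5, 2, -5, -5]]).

Expand along row 1:
  + (3) · M_11   where M_11 = det([-5 -5 -2; -5 -5 -5; 2 -5 -5]) = 105
  − (4) · M_12   where M_12 = det([5 -5 -2; -3 -5 -5; -5 -5 -5]) = -30
  + (2) · M_13   where M_13 = det([5 -5 -2; -3 -5 -5; -5 2 -5]) = 187
  − (4) · M_14   where M_14 = det([5 -5 -5; -3 -5 -5; -5 2 -5]) = 280
det = (+1)·(3)·(105) + (-1)·(4)·(-30) + (+1)·(2)·(187) + (-1)·(4)·(280) = -311

-311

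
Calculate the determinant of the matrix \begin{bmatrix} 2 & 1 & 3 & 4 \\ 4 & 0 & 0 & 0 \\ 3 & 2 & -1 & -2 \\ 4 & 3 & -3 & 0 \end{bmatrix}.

Expand along row 2 (it has 3 zeros):
  − (4) · M_21   where M_21 = det([1 3 4; 2 -1 -2; 3 -3 0]) = -36
det = (-1)·(4)·(-36) = 144

144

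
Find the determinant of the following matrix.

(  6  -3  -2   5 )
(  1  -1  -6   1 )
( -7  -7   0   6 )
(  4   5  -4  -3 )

-650

Expand along row 3 (it has 1 zero):
  + (-7) · M_31   where M_31 = det([-3 -2 5; -1 -6 1; 5 -4 -3]) = 100
  − (-7) · M_32   where M_32 = det([6 -2 5; 1 -6 1; 4 -4 -3]) = 218
  − (6) · M_34   where M_34 = det([6 -3 -2; 1 -1 -6; 4 5 -4]) = 246
det = (+1)·(-7)·(100) + (-1)·(-7)·(218) + (-1)·(6)·(246) = -650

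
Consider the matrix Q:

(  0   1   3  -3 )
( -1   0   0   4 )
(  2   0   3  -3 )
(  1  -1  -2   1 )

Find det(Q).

Expand along row 2 (it has 2 zeros):
  − (-1) · M_21   where M_21 = det([1 3 -3; 0 3 -3; -1 -2 1]) = -3
  + (4) · M_24   where M_24 = det([0 1 3; 2 0 3; 1 -1 -2]) = 1
det = (-1)·(-1)·(-3) + (+1)·(4)·(1) = 1

1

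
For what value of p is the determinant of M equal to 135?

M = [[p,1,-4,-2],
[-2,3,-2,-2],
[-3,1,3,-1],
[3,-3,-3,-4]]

p = -1

Expanding along the row containing p, det(M) is linear in p: det(M) = (-71)·p + (64).
Set (-71)·p + (64) = 135  ⇒  (-71)·p = 71  ⇒  p = -1.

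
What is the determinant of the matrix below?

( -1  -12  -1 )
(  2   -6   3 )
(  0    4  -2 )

Expand along column 1:
  + (-1) · |-6 3; 4 -2| = (-1)·(12 − 12) = 0
  − 2 · |-12 -1; 4 -2| = −2·(24 − (-4)) = -56
Sum: (0) + (-56) = -56

The determinant is -56.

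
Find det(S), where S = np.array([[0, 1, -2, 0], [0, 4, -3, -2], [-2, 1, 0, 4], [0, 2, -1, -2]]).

det(S) = 8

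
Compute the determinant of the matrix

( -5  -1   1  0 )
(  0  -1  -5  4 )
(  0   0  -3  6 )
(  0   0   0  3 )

The matrix is upper triangular, so the determinant is the product of the diagonal entries:
det = (-5) · (-1) · (-3) · (3) = -45

-45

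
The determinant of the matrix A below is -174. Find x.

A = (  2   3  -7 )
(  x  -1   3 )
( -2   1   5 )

x = 7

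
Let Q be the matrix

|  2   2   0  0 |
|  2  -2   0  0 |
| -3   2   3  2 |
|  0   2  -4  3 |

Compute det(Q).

Q is block lower-triangular with a 2×2 block and a 2×2 block on the diagonal, so its determinant equals the product of the determinants of the diagonal blocks.
det of the 2×2 block = -8
det of the 2×2 block = 17
det = (-8)·(17) = -136

-136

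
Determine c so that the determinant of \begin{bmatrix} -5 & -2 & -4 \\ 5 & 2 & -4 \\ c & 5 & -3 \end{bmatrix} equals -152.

3

Expanding along the column containing c, det(M) is linear in c: det(M) = (16)·c + (-200).
Set (16)·c + (-200) = -152  ⇒  (16)·c = 48  ⇒  c = 3.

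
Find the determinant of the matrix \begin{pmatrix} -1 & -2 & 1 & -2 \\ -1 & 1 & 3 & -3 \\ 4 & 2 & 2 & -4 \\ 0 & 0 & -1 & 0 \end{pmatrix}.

42

Expand along row 4 (it has 3 zeros):
  − (-1) · M_43   where M_43 = det([-1 -2 -2; -1 1 -3; 4 2 -4]) = 42
det = (-1)·(-1)·(42) = 42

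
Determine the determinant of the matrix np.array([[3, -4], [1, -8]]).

det = 3·(-8) − (-4)·1 = -24 − (-4) = -20

The determinant is -20.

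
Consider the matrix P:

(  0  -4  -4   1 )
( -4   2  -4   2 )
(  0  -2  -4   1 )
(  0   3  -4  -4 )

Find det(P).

|P| = -160

Expand along column 1 (it has 3 zeros):
  − (-4) · M_21   where M_21 = det([-4 -4 1; -2 -4 1; 3 -4 -4]) = -40
det = (-1)·(-4)·(-40) = -160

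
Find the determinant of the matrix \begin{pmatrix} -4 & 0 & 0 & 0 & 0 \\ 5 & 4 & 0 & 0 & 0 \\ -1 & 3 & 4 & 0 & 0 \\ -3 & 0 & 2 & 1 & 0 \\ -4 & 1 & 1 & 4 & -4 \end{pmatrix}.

256

The matrix is lower triangular, so the determinant is the product of the diagonal entries:
det = (-4) · (4) · (4) · (1) · (-4) = 256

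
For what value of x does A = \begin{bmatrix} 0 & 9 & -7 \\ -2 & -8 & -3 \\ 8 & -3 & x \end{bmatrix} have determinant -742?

x = -2

Expanding along the column containing x, det(A) is linear in x: det(A) = (18)·x + (-706).
Set (18)·x + (-706) = -742  ⇒  (18)·x = -36  ⇒  x = -2.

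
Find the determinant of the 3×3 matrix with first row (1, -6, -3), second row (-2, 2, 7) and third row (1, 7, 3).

Expand along row 1:
  + 1 · |2 7; 7 3| = 1·(6 − 49) = -43
  − (-6) · |-2 7; 1 3| = −(-6)·(-6 − 7) = -78
  + (-3) · |-2 2; 1 7| = (-3)·(-14 − 2) = 48
Sum: (-43) + (-78) + (48) = -73

The determinant is -73.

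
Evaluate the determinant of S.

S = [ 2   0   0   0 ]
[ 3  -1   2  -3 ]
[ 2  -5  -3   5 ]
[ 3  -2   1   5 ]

Expand along row 1 (it has 3 zeros):
  + (2) · M_11   where M_11 = det([-1 2 -3; -5 -3 5; -2 1 5]) = 83
det = (+1)·(2)·(83) = 166

det(S) = 166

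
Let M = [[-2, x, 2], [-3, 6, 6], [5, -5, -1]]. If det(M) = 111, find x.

x = 7

Expanding along the column containing x, det(M) is linear in x: det(M) = (27)·x + (-78).
Set (27)·x + (-78) = 111  ⇒  (27)·x = 189  ⇒  x = 7.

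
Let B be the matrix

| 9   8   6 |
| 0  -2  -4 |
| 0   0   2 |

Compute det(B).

B is upper triangular, so det(B) is the product of the diagonal entries:
det = (9) · (-2) · (2) = -36

-36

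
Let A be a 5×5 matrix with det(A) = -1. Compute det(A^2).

1

det(A^2) = (det A)^2 = (-1)^2 = 1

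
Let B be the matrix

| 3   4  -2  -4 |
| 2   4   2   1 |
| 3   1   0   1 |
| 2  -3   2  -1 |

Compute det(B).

|B| = -272

Expand along row 3 (it has 1 zero):
  + (3) · M_31   where M_31 = det([4 -2 -4; 4 2 1; -3 2 -1]) = -74
  − (1) · M_32   where M_32 = det([3 -2 -4; 2 2 1; 2 2 -1]) = -20
  − (1) · M_34   where M_34 = det([3 4 -2; 2 4 2; 2 -3 2]) = 70
det = (+1)·(3)·(-74) + (-1)·(1)·(-20) + (-1)·(1)·(70) = -272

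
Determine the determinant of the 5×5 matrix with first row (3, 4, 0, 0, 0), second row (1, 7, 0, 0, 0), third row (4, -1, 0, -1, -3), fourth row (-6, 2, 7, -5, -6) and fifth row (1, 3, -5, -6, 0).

The matrix is block lower-triangular with a 2×2 block and a 3×3 block on the diagonal, so its determinant equals the product of the determinants of the diagonal blocks.
det of the 2×2 block = 17
det of the 3×3 block = 171
det = (17)·(171) = 2907

The determinant is 2907.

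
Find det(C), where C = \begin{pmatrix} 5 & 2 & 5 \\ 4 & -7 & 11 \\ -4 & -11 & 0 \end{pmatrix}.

Expand along column 3:
  + 5 · |4 -7; -4 -11| = 5·(-44 − 28) = -360
  − 11 · |5 2; -4 -11| = −11·(-55 − (-8)) = 517
Sum: (-360) + (517) = 157

|C| = 157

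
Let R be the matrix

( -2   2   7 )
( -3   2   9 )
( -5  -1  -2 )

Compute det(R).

Expand along row 1:
  + (-2) · |2 9; -1 -2| = (-2)·(-4 − (-9)) = -10
  − 2 · |-3 9; -5 -2| = −2·(6 − (-45)) = -102
  + 7 · |-3 2; -5 -1| = 7·(3 − (-10)) = 91
Sum: (-10) + (-102) + (91) = -21

The determinant is -21.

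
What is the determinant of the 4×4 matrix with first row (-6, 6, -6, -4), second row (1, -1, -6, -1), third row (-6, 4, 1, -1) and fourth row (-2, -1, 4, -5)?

Expand along row 1:
  + (-6) · M_11   where M_11 = det([-1 -6 -1; 4 1 -1; -1 4 -5]) = -142
  − (6) · M_12   where M_12 = det([1 -6 -1; -6 1 -1; -2 4 -5]) = 189
  + (-6) · M_13   where M_13 = det([1 -1 -1; -6 4 -1; -2 -1 -5]) = -7
  − (-4) · M_14   where M_14 = det([1 -1 -6; -6 4 1; -2 -1 4]) = -89
det = (+1)·(-6)·(-142) + (-1)·(6)·(189) + (+1)·(-6)·(-7) + (-1)·(-4)·(-89) = -596

The determinant is -596.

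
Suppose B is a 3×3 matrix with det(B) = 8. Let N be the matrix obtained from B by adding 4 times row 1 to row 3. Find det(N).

|N| = 8

Adding a multiple of one row to another leaves the determinant unchanged.
det(N) = (1)·(8) = 8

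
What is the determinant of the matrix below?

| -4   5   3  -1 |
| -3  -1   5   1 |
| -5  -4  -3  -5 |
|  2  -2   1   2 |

Expand along row 1:
  + (-4) · M_11   where M_11 = det([-1 5 1; -4 -3 -5; -2 1 2]) = 81
  − (5) · M_12   where M_12 = det([-3 5 1; -5 -3 -5; 2 1 2]) = 4
  + (3) · M_13   where M_13 = det([-3 -1 1; -5 -4 -5; 2 -2 2]) = 72
  − (-1) · M_14   where M_14 = det([-3 -1 5; -5 -4 -3; 2 -2 1]) = 121
det = (+1)·(-4)·(81) + (-1)·(5)·(4) + (+1)·(3)·(72) + (-1)·(-1)·(121) = -7

-7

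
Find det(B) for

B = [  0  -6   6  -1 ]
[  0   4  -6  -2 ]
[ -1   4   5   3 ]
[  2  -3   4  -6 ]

Expand along column 1 (it has 2 zeros):
  + (-1) · M_31   where M_31 = det([-6 6 -1; 4 -6 -2; -3 4 -6]) = -82
  − (2) · M_41   where M_41 = det([-6 6 -1; 4 -6 -2; 4 5 3]) = -116
det = (+1)·(-1)·(-82) + (-1)·(2)·(-116) = 314

|B| = 314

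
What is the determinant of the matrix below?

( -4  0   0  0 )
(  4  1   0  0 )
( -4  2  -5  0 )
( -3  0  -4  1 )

The determinant is 20.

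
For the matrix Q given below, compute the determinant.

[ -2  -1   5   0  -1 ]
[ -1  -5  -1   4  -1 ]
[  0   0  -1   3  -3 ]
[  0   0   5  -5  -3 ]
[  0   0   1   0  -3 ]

Q is block upper-triangular with a 2×2 block and a 3×3 block on the diagonal, so its determinant equals the product of the determinants of the diagonal blocks.
det of the 2×2 block = 9
det of the 3×3 block = 6
det = (9)·(6) = 54

|Q| = 54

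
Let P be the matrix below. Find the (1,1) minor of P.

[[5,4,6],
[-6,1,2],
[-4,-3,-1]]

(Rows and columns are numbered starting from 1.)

Delete row 1 and column 1; the remaining 2×2 submatrix is [1 2; -3 -1].
Its determinant is 1·(-1) − 2·(-3) = 5.

5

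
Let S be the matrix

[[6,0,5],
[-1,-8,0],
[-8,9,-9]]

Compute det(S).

67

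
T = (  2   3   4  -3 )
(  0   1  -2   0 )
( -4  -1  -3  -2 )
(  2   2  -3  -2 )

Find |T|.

The determinant is -114.

Expand along row 2 (it has 2 zeros):
  + (1) · M_22   where M_22 = det([2 4 -3; -4 -3 -2; 2 -3 -2]) = -102
  − (-2) · M_23   where M_23 = det([2 3 -3; -4 -1 -2; 2 2 -2]) = -6
det = (+1)·(1)·(-102) + (-1)·(-2)·(-6) = -114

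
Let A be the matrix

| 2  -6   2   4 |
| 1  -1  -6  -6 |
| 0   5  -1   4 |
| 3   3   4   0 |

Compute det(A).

-1356

Expand along row 3 (it has 1 zero):
  − (5) · M_32   where M_32 = det([2 2 4; 1 -6 -6; 3 4 0]) = 100
  + (-1) · M_33   where M_33 = det([2 -6 4; 1 -1 -6; 3 3 0]) = 168
  − (4) · M_34   where M_34 = det([2 -6 2; 1 -1 -6; 3 3 4]) = 172
det = (-1)·(5)·(100) + (+1)·(-1)·(168) + (-1)·(4)·(172) = -1356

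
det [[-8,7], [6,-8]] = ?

22

det = (-8)·(-8) − 7·6 = 64 − 42 = 22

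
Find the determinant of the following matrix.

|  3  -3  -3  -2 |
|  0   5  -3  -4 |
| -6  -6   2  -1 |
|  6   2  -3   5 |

-879

Expand along row 2 (it has 1 zero):
  + (5) · M_22   where M_22 = det([3 -3 -2; -6 2 -1; 6 -3 5]) = -63
  − (-3) · M_23   where M_23 = det([3 -3 -2; -6 -6 -1; 6 2 5]) = -204
  + (-4) · M_24   where M_24 = det([3 -3 -3; -6 -6 2; 6 2 -3]) = -12
det = (+1)·(5)·(-63) + (-1)·(-3)·(-204) + (+1)·(-4)·(-12) = -879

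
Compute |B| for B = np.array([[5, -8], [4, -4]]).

det(B) = 5·(-4) − (-8)·4 = -20 − (-32) = 12

The determinant is 12.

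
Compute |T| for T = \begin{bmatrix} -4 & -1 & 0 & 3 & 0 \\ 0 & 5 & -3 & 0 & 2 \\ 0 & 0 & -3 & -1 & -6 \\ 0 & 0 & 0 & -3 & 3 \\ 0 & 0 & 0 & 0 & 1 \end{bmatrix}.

|T| = -180

T is upper triangular, so det(T) is the product of the diagonal entries:
det = (-4) · (5) · (-3) · (-3) · (1) = -180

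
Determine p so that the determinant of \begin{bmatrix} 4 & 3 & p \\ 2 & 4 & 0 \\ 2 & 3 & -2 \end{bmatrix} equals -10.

p = -5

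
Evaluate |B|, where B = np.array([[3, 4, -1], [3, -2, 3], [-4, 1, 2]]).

Expand along column 1:
  + 3 · |-2 3; 1 2| = 3·(-4 − 3) = -21
  − 3 · |4 -1; 1 2| = −3·(8 − (-1)) = -27
  + (-4) · |4 -1; -2 3| = (-4)·(12 − 2) = -40
Sum: (-21) + (-27) + (-40) = -88

The determinant is -88.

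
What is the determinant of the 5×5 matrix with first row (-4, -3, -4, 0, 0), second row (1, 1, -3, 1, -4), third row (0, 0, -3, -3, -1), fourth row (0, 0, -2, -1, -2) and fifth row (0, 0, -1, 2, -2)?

The matrix is block upper-triangular with a 2×2 block and a 3×3 block on the diagonal, so its determinant equals the product of the determinants of the diagonal blocks.
det of the 2×2 block = -1
det of the 3×3 block = -7
det = (-1)·(-7) = 7

7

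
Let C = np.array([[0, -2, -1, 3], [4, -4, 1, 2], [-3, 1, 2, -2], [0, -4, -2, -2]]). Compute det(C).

|C| = -240

Expand along column 1 (it has 2 zeros):
  − (4) · M_21   where M_21 = det([-2 -1 3; 1 2 -2; -4 -2 -2]) = 24
  + (-3) · M_31   where M_31 = det([-2 -1 3; -4 1 2; -4 -2 -2]) = 48
det = (-1)·(4)·(24) + (+1)·(-3)·(48) = -240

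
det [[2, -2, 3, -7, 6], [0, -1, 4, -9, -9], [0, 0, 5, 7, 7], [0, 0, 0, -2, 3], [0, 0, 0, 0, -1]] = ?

The matrix is upper triangular, so the determinant is the product of the diagonal entries:
det = (2) · (-1) · (5) · (-2) · (-1) = -20

-20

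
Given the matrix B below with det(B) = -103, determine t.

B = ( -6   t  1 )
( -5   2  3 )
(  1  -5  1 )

Expanding along the row containing t, det(B) is linear in t: det(B) = (8)·t + (-79).
Set (8)·t + (-79) = -103  ⇒  (8)·t = -24  ⇒  t = -3.

t = -3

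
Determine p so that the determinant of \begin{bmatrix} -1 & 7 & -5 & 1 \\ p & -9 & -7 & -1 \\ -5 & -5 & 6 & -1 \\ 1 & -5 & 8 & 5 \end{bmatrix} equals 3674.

p = -4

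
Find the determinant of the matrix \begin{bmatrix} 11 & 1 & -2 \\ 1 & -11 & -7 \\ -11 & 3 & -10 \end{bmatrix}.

1764

Expand along column 1:
  + 11 · |-11 -7; 3 -10| = 11·(110 − (-21)) = 1441
  − 1 · |1 -2; 3 -10| = −1·(-10 − (-6)) = 4
  + (-11) · |1 -2; -11 -7| = (-11)·(-7 − 22) = 319
Sum: (1441) + (4) + (319) = 1764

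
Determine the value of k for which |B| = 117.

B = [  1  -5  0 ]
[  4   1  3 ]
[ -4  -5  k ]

2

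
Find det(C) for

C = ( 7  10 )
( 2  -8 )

The determinant is -76.

det(C) = 7·(-8) − 10·2 = -56 − 20 = -76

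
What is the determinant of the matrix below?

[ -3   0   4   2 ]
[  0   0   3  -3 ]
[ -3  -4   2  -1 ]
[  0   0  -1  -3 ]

Expand along column 2 (it has 3 zeros):
  − (-4) · M_32   where M_32 = det([-3 4 2; 0 3 -3; 0 -1 -3]) = 36
det = (-1)·(-4)·(36) = 144

144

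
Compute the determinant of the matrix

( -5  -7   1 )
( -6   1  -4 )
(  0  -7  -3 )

Expand along row 3:
  − (-7) · |-5 1; -6 -4| = −(-7)·(20 − (-6)) = 182
  + (-3) · |-5 -7; -6 1| = (-3)·(-5 − 42) = 141
Sum: (182) + (141) = 323

323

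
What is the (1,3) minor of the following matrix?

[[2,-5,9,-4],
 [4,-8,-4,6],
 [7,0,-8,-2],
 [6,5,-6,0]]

346

Delete row 1 and column 3; the remaining 3×3 submatrix is [4 -8 6; 7 0 -2; 6 5 0].
Its determinant is 346.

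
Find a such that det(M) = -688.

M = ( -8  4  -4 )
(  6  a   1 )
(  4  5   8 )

Expanding along the column containing a, det(M) is linear in a: det(M) = (-48)·a + (-256).
Set (-48)·a + (-256) = -688  ⇒  (-48)·a = -432  ⇒  a = 9.

9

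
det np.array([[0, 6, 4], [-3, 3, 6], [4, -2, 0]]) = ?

Expand along row 1:
  − 6 · |-3 6; 4 0| = −6·(0 − 24) = 144
  + 4 · |-3 3; 4 -2| = 4·(6 − 12) = -24
Sum: (144) + (-24) = 120

120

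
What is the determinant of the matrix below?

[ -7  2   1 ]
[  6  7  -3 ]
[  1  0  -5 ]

The determinant is 292.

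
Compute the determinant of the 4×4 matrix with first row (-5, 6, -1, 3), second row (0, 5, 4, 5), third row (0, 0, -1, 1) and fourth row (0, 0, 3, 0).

The matrix is block upper-triangular with a 2×2 block and a 2×2 block on the diagonal, so its determinant equals the product of the determinants of the diagonal blocks.
det of the 2×2 block = -25
det of the 2×2 block = -3
det = (-25)·(-3) = 75

75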